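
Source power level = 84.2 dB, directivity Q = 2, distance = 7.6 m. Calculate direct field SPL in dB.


Given values:
  Lw = 84.2 dB, Q = 2, r = 7.6 m
Formula: SPL = Lw + 10 * log10(Q / (4 * pi * r^2))
Compute 4 * pi * r^2 = 4 * pi * 7.6^2 = 725.8336
Compute Q / denom = 2 / 725.8336 = 0.00275545
Compute 10 * log10(0.00275545) = -25.5981
SPL = 84.2 + (-25.5981) = 58.6

58.6 dB


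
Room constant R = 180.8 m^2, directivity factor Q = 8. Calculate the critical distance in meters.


Given values:
  R = 180.8 m^2, Q = 8
Formula: d_c = 0.141 * sqrt(Q * R)
Compute Q * R = 8 * 180.8 = 1446.4
Compute sqrt(1446.4) = 38.0316
d_c = 0.141 * 38.0316 = 5.362

5.362 m


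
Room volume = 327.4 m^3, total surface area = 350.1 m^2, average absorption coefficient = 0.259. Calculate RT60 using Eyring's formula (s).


Given values:
  V = 327.4 m^3, S = 350.1 m^2, alpha = 0.259
Formula: RT60 = 0.161 * V / (-S * ln(1 - alpha))
Compute ln(1 - 0.259) = ln(0.741) = -0.299755
Denominator: -350.1 * -0.299755 = 104.9442
Numerator: 0.161 * 327.4 = 52.7114
RT60 = 52.7114 / 104.9442 = 0.502

0.502 s


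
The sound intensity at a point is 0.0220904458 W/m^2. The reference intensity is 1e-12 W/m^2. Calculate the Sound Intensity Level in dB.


Given values:
  I = 0.0220904458 W/m^2
  I_ref = 1e-12 W/m^2
Formula: SIL = 10 * log10(I / I_ref)
Compute ratio: I / I_ref = 22090445800
Compute log10: log10(22090445800) = 10.344204
Multiply: SIL = 10 * 10.344204 = 103.44

103.44 dB


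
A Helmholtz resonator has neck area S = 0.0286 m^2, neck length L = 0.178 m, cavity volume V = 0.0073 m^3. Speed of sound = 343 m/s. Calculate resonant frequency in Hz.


Given values:
  S = 0.0286 m^2, L = 0.178 m, V = 0.0073 m^3, c = 343 m/s
Formula: f = (c / (2*pi)) * sqrt(S / (V * L))
Compute V * L = 0.0073 * 0.178 = 0.0012994
Compute S / (V * L) = 0.0286 / 0.0012994 = 22.0102
Compute sqrt(22.0102) = 4.691503
Compute c / (2*pi) = 343 / 6.283185 = 54.590148
f = 54.590148 * 4.691503 = 256.11

256.11 Hz


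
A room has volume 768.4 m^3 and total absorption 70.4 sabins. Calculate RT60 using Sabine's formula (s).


Given values:
  V = 768.4 m^3
  A = 70.4 sabins
Formula: RT60 = 0.161 * V / A
Numerator: 0.161 * 768.4 = 123.7124
RT60 = 123.7124 / 70.4 = 1.757

1.757 s


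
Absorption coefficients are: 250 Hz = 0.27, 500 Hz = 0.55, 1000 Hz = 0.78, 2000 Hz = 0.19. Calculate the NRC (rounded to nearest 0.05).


Given values:
  a_250 = 0.27, a_500 = 0.55
  a_1000 = 0.78, a_2000 = 0.19
Formula: NRC = (a250 + a500 + a1000 + a2000) / 4
Sum = 0.27 + 0.55 + 0.78 + 0.19 = 1.79
NRC = 1.79 / 4 = 0.4475
Rounded to nearest 0.05: 0.45

0.45


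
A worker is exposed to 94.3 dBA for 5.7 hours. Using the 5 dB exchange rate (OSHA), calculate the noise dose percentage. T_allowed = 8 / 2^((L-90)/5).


Given values:
  L = 94.3 dBA, T = 5.7 hours
Formula: T_allowed = 8 / 2^((L - 90) / 5)
Compute exponent: (94.3 - 90) / 5 = 0.86
Compute 2^(0.86) = 1.815038
T_allowed = 8 / 1.815038 = 4.407621 hours
Dose = (T / T_allowed) * 100
Dose = (5.7 / 4.407621) * 100 = 129.32

129.32 %


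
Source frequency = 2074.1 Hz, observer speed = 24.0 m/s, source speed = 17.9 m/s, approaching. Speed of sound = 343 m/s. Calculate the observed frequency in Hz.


Given values:
  f_s = 2074.1 Hz, v_o = 24.0 m/s, v_s = 17.9 m/s
  Direction: approaching
Formula: f_o = f_s * (c + v_o) / (c - v_s)
Numerator: c + v_o = 343 + 24.0 = 367.0
Denominator: c - v_s = 343 - 17.9 = 325.1
f_o = 2074.1 * 367.0 / 325.1 = 2341.42

2341.42 Hz


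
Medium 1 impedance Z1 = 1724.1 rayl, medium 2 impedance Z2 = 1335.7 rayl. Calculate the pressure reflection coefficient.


Given values:
  Z1 = 1724.1 rayl, Z2 = 1335.7 rayl
Formula: R = (Z2 - Z1) / (Z2 + Z1)
Numerator: Z2 - Z1 = 1335.7 - 1724.1 = -388.4
Denominator: Z2 + Z1 = 1335.7 + 1724.1 = 3059.8
R = -388.4 / 3059.8 = -0.1269

-0.1269


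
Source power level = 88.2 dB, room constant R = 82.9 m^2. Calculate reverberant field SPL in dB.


Given values:
  Lw = 88.2 dB, R = 82.9 m^2
Formula: SPL = Lw + 10 * log10(4 / R)
Compute 4 / R = 4 / 82.9 = 0.048251
Compute 10 * log10(0.048251) = -13.1649
SPL = 88.2 + (-13.1649) = 75.04

75.04 dB


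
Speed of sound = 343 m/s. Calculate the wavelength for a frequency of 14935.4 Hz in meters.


Given values:
  c = 343 m/s, f = 14935.4 Hz
Formula: lambda = c / f
lambda = 343 / 14935.4
lambda = 0.023

0.023 m


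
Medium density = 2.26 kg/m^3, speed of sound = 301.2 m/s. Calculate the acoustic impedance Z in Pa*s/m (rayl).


Given values:
  rho = 2.26 kg/m^3
  c = 301.2 m/s
Formula: Z = rho * c
Z = 2.26 * 301.2
Z = 680.71

680.71 rayl


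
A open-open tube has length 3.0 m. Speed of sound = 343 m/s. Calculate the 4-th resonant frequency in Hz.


Given values:
  Tube type: open-open, L = 3.0 m, c = 343 m/s, n = 4
Formula: f_n = n * c / (2 * L)
Compute 2 * L = 2 * 3.0 = 6.0
f = 4 * 343 / 6.0
f = 228.67

228.67 Hz


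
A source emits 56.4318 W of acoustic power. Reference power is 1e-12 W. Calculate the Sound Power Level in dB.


Given values:
  W = 56.4318 W
  W_ref = 1e-12 W
Formula: SWL = 10 * log10(W / W_ref)
Compute ratio: W / W_ref = 56431800000000
Compute log10: log10(56431800000000) = 13.751524
Multiply: SWL = 10 * 13.751524 = 137.52

137.52 dB


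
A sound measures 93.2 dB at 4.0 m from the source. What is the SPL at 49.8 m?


Given values:
  SPL1 = 93.2 dB, r1 = 4.0 m, r2 = 49.8 m
Formula: SPL2 = SPL1 - 20 * log10(r2 / r1)
Compute ratio: r2 / r1 = 49.8 / 4.0 = 12.45
Compute log10: log10(12.45) = 1.095169
Compute drop: 20 * 1.095169 = 21.9034
SPL2 = 93.2 - 21.9034 = 71.3

71.3 dB


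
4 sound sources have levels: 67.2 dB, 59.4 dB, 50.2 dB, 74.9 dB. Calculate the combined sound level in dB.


Formula: L_total = 10 * log10( sum(10^(Li/10)) )
  Source 1: 10^(67.2/10) = 5248074.6025
  Source 2: 10^(59.4/10) = 870963.59
  Source 3: 10^(50.2/10) = 104712.8548
  Source 4: 10^(74.9/10) = 30902954.3251
Sum of linear values = 37126705.3724
L_total = 10 * log10(37126705.3724) = 75.7

75.7 dB


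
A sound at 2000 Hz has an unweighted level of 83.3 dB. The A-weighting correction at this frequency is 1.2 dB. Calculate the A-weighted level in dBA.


Given values:
  SPL = 83.3 dB
  A-weighting at 2000 Hz = 1.2 dB
Formula: L_A = SPL + A_weight
L_A = 83.3 + (1.2)
L_A = 84.5

84.5 dBA


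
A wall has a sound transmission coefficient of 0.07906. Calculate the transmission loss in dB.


Given values:
  tau = 0.07906
Formula: TL = 10 * log10(1 / tau)
Compute 1 / tau = 1 / 0.07906 = 12.6486
Compute log10(12.6486) = 1.102042
TL = 10 * 1.102042 = 11.02

11.02 dB


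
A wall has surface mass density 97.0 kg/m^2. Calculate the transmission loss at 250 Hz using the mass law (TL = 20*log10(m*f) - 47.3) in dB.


Given values:
  m = 97.0 kg/m^2, f = 250 Hz
Formula: TL = 20 * log10(m * f) - 47.3
Compute m * f = 97.0 * 250 = 24250.0
Compute log10(24250.0) = 4.384712
Compute 20 * 4.384712 = 87.6942
TL = 87.6942 - 47.3 = 40.39

40.39 dB


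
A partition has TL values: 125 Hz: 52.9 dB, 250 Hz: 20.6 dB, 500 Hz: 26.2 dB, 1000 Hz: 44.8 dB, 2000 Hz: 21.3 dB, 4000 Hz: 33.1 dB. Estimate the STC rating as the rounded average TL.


Given TL values at each frequency:
  125 Hz: 52.9 dB
  250 Hz: 20.6 dB
  500 Hz: 26.2 dB
  1000 Hz: 44.8 dB
  2000 Hz: 21.3 dB
  4000 Hz: 33.1 dB
Formula: STC ~ round(average of TL values)
Sum = 52.9 + 20.6 + 26.2 + 44.8 + 21.3 + 33.1 = 198.9
Average = 198.9 / 6 = 33.15
Rounded: 33

33


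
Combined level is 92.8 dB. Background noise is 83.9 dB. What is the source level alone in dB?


Given values:
  L_total = 92.8 dB, L_bg = 83.9 dB
Formula: L_source = 10 * log10(10^(L_total/10) - 10^(L_bg/10))
Convert to linear:
  10^(92.8/10) = 1905460717.9632
  10^(83.9/10) = 245470891.5685
Difference: 1905460717.9632 - 245470891.5685 = 1659989826.3947
L_source = 10 * log10(1659989826.3947) = 92.2

92.2 dB


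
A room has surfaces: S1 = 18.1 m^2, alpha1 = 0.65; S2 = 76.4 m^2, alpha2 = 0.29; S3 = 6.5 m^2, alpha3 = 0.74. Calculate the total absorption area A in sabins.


Given surfaces:
  Surface 1: 18.1 * 0.65 = 11.765
  Surface 2: 76.4 * 0.29 = 22.156
  Surface 3: 6.5 * 0.74 = 4.81
Formula: A = sum(Si * alpha_i)
A = 11.765 + 22.156 + 4.81
A = 38.73

38.73 sabins


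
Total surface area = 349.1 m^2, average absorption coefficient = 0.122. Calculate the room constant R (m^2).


Given values:
  S = 349.1 m^2, alpha = 0.122
Formula: R = S * alpha / (1 - alpha)
Numerator: 349.1 * 0.122 = 42.5902
Denominator: 1 - 0.122 = 0.878
R = 42.5902 / 0.878 = 48.51

48.51 m^2


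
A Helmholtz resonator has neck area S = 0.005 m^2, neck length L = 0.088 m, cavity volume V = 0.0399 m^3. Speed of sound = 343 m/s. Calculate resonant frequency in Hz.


Given values:
  S = 0.005 m^2, L = 0.088 m, V = 0.0399 m^3, c = 343 m/s
Formula: f = (c / (2*pi)) * sqrt(S / (V * L))
Compute V * L = 0.0399 * 0.088 = 0.0035112
Compute S / (V * L) = 0.005 / 0.0035112 = 1.424
Compute sqrt(1.424) = 1.193315
Compute c / (2*pi) = 343 / 6.283185 = 54.590148
f = 54.590148 * 1.193315 = 65.14

65.14 Hz


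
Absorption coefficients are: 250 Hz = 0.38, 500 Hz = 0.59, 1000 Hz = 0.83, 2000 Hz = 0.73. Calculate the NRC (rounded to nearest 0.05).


Given values:
  a_250 = 0.38, a_500 = 0.59
  a_1000 = 0.83, a_2000 = 0.73
Formula: NRC = (a250 + a500 + a1000 + a2000) / 4
Sum = 0.38 + 0.59 + 0.83 + 0.73 = 2.53
NRC = 2.53 / 4 = 0.6325
Rounded to nearest 0.05: 0.65

0.65


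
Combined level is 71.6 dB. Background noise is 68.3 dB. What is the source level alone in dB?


Given values:
  L_total = 71.6 dB, L_bg = 68.3 dB
Formula: L_source = 10 * log10(10^(L_total/10) - 10^(L_bg/10))
Convert to linear:
  10^(71.6/10) = 14454397.7075
  10^(68.3/10) = 6760829.7539
Difference: 14454397.7075 - 6760829.7539 = 7693567.9536
L_source = 10 * log10(7693567.9536) = 68.86

68.86 dB


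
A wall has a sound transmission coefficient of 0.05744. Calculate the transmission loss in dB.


Given values:
  tau = 0.05744
Formula: TL = 10 * log10(1 / tau)
Compute 1 / tau = 1 / 0.05744 = 17.4095
Compute log10(17.4095) = 1.240786
TL = 10 * 1.240786 = 12.41

12.41 dB


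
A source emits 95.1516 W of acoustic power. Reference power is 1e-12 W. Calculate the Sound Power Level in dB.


Given values:
  W = 95.1516 W
  W_ref = 1e-12 W
Formula: SWL = 10 * log10(W / W_ref)
Compute ratio: W / W_ref = 95151600000000
Compute log10: log10(95151600000000) = 13.978416
Multiply: SWL = 10 * 13.978416 = 139.78

139.78 dB


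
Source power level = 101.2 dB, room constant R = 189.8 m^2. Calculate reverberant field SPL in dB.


Given values:
  Lw = 101.2 dB, R = 189.8 m^2
Formula: SPL = Lw + 10 * log10(4 / R)
Compute 4 / R = 4 / 189.8 = 0.021075
Compute 10 * log10(0.021075) = -16.7623
SPL = 101.2 + (-16.7623) = 84.44

84.44 dB


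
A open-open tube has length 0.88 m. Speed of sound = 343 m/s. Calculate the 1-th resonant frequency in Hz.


Given values:
  Tube type: open-open, L = 0.88 m, c = 343 m/s, n = 1
Formula: f_n = n * c / (2 * L)
Compute 2 * L = 2 * 0.88 = 1.76
f = 1 * 343 / 1.76
f = 194.89

194.89 Hz


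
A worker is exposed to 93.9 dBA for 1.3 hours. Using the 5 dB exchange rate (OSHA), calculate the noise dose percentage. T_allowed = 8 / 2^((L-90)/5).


Given values:
  L = 93.9 dBA, T = 1.3 hours
Formula: T_allowed = 8 / 2^((L - 90) / 5)
Compute exponent: (93.9 - 90) / 5 = 0.78
Compute 2^(0.78) = 1.717131
T_allowed = 8 / 1.717131 = 4.658934 hours
Dose = (T / T_allowed) * 100
Dose = (1.3 / 4.658934) * 100 = 27.9

27.9 %


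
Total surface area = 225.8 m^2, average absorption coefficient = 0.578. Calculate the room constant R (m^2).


Given values:
  S = 225.8 m^2, alpha = 0.578
Formula: R = S * alpha / (1 - alpha)
Numerator: 225.8 * 0.578 = 130.5124
Denominator: 1 - 0.578 = 0.422
R = 130.5124 / 0.422 = 309.27

309.27 m^2


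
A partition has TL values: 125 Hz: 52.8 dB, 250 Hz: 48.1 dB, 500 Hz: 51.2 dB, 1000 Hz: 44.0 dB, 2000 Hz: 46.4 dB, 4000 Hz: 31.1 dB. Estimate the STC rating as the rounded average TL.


Given TL values at each frequency:
  125 Hz: 52.8 dB
  250 Hz: 48.1 dB
  500 Hz: 51.2 dB
  1000 Hz: 44.0 dB
  2000 Hz: 46.4 dB
  4000 Hz: 31.1 dB
Formula: STC ~ round(average of TL values)
Sum = 52.8 + 48.1 + 51.2 + 44.0 + 46.4 + 31.1 = 273.6
Average = 273.6 / 6 = 45.6
Rounded: 46

46


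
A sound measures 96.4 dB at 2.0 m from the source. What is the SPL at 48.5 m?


Given values:
  SPL1 = 96.4 dB, r1 = 2.0 m, r2 = 48.5 m
Formula: SPL2 = SPL1 - 20 * log10(r2 / r1)
Compute ratio: r2 / r1 = 48.5 / 2.0 = 24.25
Compute log10: log10(24.25) = 1.384712
Compute drop: 20 * 1.384712 = 27.6942
SPL2 = 96.4 - 27.6942 = 68.71

68.71 dB


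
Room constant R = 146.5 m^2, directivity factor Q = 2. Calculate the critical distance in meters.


Given values:
  R = 146.5 m^2, Q = 2
Formula: d_c = 0.141 * sqrt(Q * R)
Compute Q * R = 2 * 146.5 = 293.0
Compute sqrt(293.0) = 17.1172
d_c = 0.141 * 17.1172 = 2.414

2.414 m


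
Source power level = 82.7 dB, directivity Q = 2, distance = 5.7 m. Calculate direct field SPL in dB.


Given values:
  Lw = 82.7 dB, Q = 2, r = 5.7 m
Formula: SPL = Lw + 10 * log10(Q / (4 * pi * r^2))
Compute 4 * pi * r^2 = 4 * pi * 5.7^2 = 408.2814
Compute Q / denom = 2 / 408.2814 = 0.00489858
Compute 10 * log10(0.00489858) = -23.0993
SPL = 82.7 + (-23.0993) = 59.6

59.6 dB


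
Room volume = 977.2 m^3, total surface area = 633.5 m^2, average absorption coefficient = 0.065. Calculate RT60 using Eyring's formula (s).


Given values:
  V = 977.2 m^3, S = 633.5 m^2, alpha = 0.065
Formula: RT60 = 0.161 * V / (-S * ln(1 - alpha))
Compute ln(1 - 0.065) = ln(0.935) = -0.067209
Denominator: -633.5 * -0.067209 = 42.5769
Numerator: 0.161 * 977.2 = 157.3292
RT60 = 157.3292 / 42.5769 = 3.695

3.695 s


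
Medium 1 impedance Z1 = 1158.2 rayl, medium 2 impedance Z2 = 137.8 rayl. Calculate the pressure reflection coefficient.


Given values:
  Z1 = 1158.2 rayl, Z2 = 137.8 rayl
Formula: R = (Z2 - Z1) / (Z2 + Z1)
Numerator: Z2 - Z1 = 137.8 - 1158.2 = -1020.4
Denominator: Z2 + Z1 = 137.8 + 1158.2 = 1296.0
R = -1020.4 / 1296.0 = -0.7873

-0.7873


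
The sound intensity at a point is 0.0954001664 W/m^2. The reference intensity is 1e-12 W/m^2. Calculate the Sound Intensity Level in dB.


Given values:
  I = 0.0954001664 W/m^2
  I_ref = 1e-12 W/m^2
Formula: SIL = 10 * log10(I / I_ref)
Compute ratio: I / I_ref = 95400166400
Compute log10: log10(95400166400) = 10.979549
Multiply: SIL = 10 * 10.979549 = 109.8

109.8 dB


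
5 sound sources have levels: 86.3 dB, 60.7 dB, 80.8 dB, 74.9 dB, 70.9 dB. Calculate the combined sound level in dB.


Formula: L_total = 10 * log10( sum(10^(Li/10)) )
  Source 1: 10^(86.3/10) = 426579518.8016
  Source 2: 10^(60.7/10) = 1174897.5549
  Source 3: 10^(80.8/10) = 120226443.4617
  Source 4: 10^(74.9/10) = 30902954.3251
  Source 5: 10^(70.9/10) = 12302687.7081
Sum of linear values = 591186501.8514
L_total = 10 * log10(591186501.8514) = 87.72

87.72 dB


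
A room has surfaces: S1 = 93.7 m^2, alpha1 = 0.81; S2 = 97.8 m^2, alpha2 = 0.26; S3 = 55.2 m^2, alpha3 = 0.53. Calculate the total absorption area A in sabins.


Given surfaces:
  Surface 1: 93.7 * 0.81 = 75.897
  Surface 2: 97.8 * 0.26 = 25.428
  Surface 3: 55.2 * 0.53 = 29.256
Formula: A = sum(Si * alpha_i)
A = 75.897 + 25.428 + 29.256
A = 130.58

130.58 sabins


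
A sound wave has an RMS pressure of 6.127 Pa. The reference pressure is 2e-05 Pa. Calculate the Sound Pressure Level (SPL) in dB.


Given values:
  p = 6.127 Pa
  p_ref = 2e-05 Pa
Formula: SPL = 20 * log10(p / p_ref)
Compute ratio: p / p_ref = 6.127 / 2e-05 = 306350
Compute log10: log10(306350) = 5.486218
Multiply: SPL = 20 * 5.486218 = 109.72

109.72 dB


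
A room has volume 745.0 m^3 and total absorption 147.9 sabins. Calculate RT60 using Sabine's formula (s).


Given values:
  V = 745.0 m^3
  A = 147.9 sabins
Formula: RT60 = 0.161 * V / A
Numerator: 0.161 * 745.0 = 119.945
RT60 = 119.945 / 147.9 = 0.811

0.811 s


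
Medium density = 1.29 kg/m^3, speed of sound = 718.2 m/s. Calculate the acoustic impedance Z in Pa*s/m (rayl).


Given values:
  rho = 1.29 kg/m^3
  c = 718.2 m/s
Formula: Z = rho * c
Z = 1.29 * 718.2
Z = 926.48

926.48 rayl


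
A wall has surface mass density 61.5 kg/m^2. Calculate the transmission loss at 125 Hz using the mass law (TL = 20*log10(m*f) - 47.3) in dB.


Given values:
  m = 61.5 kg/m^2, f = 125 Hz
Formula: TL = 20 * log10(m * f) - 47.3
Compute m * f = 61.5 * 125 = 7687.5
Compute log10(7687.5) = 3.885785
Compute 20 * 3.885785 = 77.7157
TL = 77.7157 - 47.3 = 30.42

30.42 dB


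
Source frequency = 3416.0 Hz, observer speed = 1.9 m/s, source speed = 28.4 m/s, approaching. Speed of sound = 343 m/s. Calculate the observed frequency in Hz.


Given values:
  f_s = 3416.0 Hz, v_o = 1.9 m/s, v_s = 28.4 m/s
  Direction: approaching
Formula: f_o = f_s * (c + v_o) / (c - v_s)
Numerator: c + v_o = 343 + 1.9 = 344.9
Denominator: c - v_s = 343 - 28.4 = 314.6
f_o = 3416.0 * 344.9 / 314.6 = 3745.0

3745.0 Hz


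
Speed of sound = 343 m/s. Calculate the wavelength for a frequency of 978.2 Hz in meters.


Given values:
  c = 343 m/s, f = 978.2 Hz
Formula: lambda = c / f
lambda = 343 / 978.2
lambda = 0.3506

0.3506 m


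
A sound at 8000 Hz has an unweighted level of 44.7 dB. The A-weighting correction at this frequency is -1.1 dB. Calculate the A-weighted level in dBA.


Given values:
  SPL = 44.7 dB
  A-weighting at 8000 Hz = -1.1 dB
Formula: L_A = SPL + A_weight
L_A = 44.7 + (-1.1)
L_A = 43.6

43.6 dBA


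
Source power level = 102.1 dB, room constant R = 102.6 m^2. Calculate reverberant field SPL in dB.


Given values:
  Lw = 102.1 dB, R = 102.6 m^2
Formula: SPL = Lw + 10 * log10(4 / R)
Compute 4 / R = 4 / 102.6 = 0.038986
Compute 10 * log10(0.038986) = -14.0909
SPL = 102.1 + (-14.0909) = 88.01

88.01 dB


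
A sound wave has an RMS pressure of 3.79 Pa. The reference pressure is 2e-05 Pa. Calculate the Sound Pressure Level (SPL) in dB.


Given values:
  p = 3.79 Pa
  p_ref = 2e-05 Pa
Formula: SPL = 20 * log10(p / p_ref)
Compute ratio: p / p_ref = 3.79 / 2e-05 = 189500
Compute log10: log10(189500) = 5.277609
Multiply: SPL = 20 * 5.277609 = 105.55

105.55 dB


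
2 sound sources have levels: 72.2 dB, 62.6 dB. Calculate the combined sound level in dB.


Formula: L_total = 10 * log10( sum(10^(Li/10)) )
  Source 1: 10^(72.2/10) = 16595869.0744
  Source 2: 10^(62.6/10) = 1819700.8586
Sum of linear values = 18415569.933
L_total = 10 * log10(18415569.933) = 72.65

72.65 dB


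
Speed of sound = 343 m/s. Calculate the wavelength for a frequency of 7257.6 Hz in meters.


Given values:
  c = 343 m/s, f = 7257.6 Hz
Formula: lambda = c / f
lambda = 343 / 7257.6
lambda = 0.0473

0.0473 m


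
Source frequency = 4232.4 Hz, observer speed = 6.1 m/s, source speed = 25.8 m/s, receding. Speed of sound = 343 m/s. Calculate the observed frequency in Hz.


Given values:
  f_s = 4232.4 Hz, v_o = 6.1 m/s, v_s = 25.8 m/s
  Direction: receding
Formula: f_o = f_s * (c - v_o) / (c + v_s)
Numerator: c - v_o = 343 - 6.1 = 336.9
Denominator: c + v_s = 343 + 25.8 = 368.8
f_o = 4232.4 * 336.9 / 368.8 = 3866.31

3866.31 Hz


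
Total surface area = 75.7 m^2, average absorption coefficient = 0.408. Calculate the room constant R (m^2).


Given values:
  S = 75.7 m^2, alpha = 0.408
Formula: R = S * alpha / (1 - alpha)
Numerator: 75.7 * 0.408 = 30.8856
Denominator: 1 - 0.408 = 0.592
R = 30.8856 / 0.592 = 52.17

52.17 m^2


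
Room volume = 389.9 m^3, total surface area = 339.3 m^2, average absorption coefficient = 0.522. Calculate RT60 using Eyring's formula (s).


Given values:
  V = 389.9 m^3, S = 339.3 m^2, alpha = 0.522
Formula: RT60 = 0.161 * V / (-S * ln(1 - alpha))
Compute ln(1 - 0.522) = ln(0.478) = -0.738145
Denominator: -339.3 * -0.738145 = 250.4526
Numerator: 0.161 * 389.9 = 62.7739
RT60 = 62.7739 / 250.4526 = 0.251

0.251 s


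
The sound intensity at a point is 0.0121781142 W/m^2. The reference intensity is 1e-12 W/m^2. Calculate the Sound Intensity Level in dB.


Given values:
  I = 0.0121781142 W/m^2
  I_ref = 1e-12 W/m^2
Formula: SIL = 10 * log10(I / I_ref)
Compute ratio: I / I_ref = 12178114200
Compute log10: log10(12178114200) = 10.08558
Multiply: SIL = 10 * 10.08558 = 100.86

100.86 dB


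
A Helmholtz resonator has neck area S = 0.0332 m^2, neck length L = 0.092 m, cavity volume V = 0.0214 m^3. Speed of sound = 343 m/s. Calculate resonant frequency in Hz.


Given values:
  S = 0.0332 m^2, L = 0.092 m, V = 0.0214 m^3, c = 343 m/s
Formula: f = (c / (2*pi)) * sqrt(S / (V * L))
Compute V * L = 0.0214 * 0.092 = 0.0019688
Compute S / (V * L) = 0.0332 / 0.0019688 = 16.8631
Compute sqrt(16.8631) = 4.106471
Compute c / (2*pi) = 343 / 6.283185 = 54.590148
f = 54.590148 * 4.106471 = 224.17

224.17 Hz


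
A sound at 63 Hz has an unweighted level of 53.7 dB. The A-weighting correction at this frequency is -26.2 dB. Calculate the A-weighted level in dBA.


Given values:
  SPL = 53.7 dB
  A-weighting at 63 Hz = -26.2 dB
Formula: L_A = SPL + A_weight
L_A = 53.7 + (-26.2)
L_A = 27.5

27.5 dBA


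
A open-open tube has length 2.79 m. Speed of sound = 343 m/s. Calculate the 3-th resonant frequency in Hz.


Given values:
  Tube type: open-open, L = 2.79 m, c = 343 m/s, n = 3
Formula: f_n = n * c / (2 * L)
Compute 2 * L = 2 * 2.79 = 5.58
f = 3 * 343 / 5.58
f = 184.41

184.41 Hz


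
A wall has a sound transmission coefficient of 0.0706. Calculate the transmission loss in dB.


Given values:
  tau = 0.0706
Formula: TL = 10 * log10(1 / tau)
Compute 1 / tau = 1 / 0.0706 = 14.1643
Compute log10(14.1643) = 1.151195
TL = 10 * 1.151195 = 11.51

11.51 dB


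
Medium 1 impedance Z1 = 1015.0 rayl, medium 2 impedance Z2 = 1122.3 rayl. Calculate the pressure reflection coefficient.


Given values:
  Z1 = 1015.0 rayl, Z2 = 1122.3 rayl
Formula: R = (Z2 - Z1) / (Z2 + Z1)
Numerator: Z2 - Z1 = 1122.3 - 1015.0 = 107.3
Denominator: Z2 + Z1 = 1122.3 + 1015.0 = 2137.3
R = 107.3 / 2137.3 = 0.0502

0.0502


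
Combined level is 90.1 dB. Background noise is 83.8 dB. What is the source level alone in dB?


Given values:
  L_total = 90.1 dB, L_bg = 83.8 dB
Formula: L_source = 10 * log10(10^(L_total/10) - 10^(L_bg/10))
Convert to linear:
  10^(90.1/10) = 1023292992.2808
  10^(83.8/10) = 239883291.9019
Difference: 1023292992.2808 - 239883291.9019 = 783409700.3789
L_source = 10 * log10(783409700.3789) = 88.94

88.94 dB


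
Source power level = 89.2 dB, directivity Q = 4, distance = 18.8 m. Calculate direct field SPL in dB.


Given values:
  Lw = 89.2 dB, Q = 4, r = 18.8 m
Formula: SPL = Lw + 10 * log10(Q / (4 * pi * r^2))
Compute 4 * pi * r^2 = 4 * pi * 18.8^2 = 4441.458
Compute Q / denom = 4 / 4441.458 = 0.00090061
Compute 10 * log10(0.00090061) = -30.4546
SPL = 89.2 + (-30.4546) = 58.75

58.75 dB


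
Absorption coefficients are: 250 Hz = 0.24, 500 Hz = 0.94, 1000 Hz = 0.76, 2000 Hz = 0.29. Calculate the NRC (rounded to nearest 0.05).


Given values:
  a_250 = 0.24, a_500 = 0.94
  a_1000 = 0.76, a_2000 = 0.29
Formula: NRC = (a250 + a500 + a1000 + a2000) / 4
Sum = 0.24 + 0.94 + 0.76 + 0.29 = 2.23
NRC = 2.23 / 4 = 0.5575
Rounded to nearest 0.05: 0.55

0.55


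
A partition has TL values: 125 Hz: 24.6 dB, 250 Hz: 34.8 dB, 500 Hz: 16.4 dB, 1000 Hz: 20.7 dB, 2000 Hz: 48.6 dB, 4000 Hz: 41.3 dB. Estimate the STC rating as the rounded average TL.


Given TL values at each frequency:
  125 Hz: 24.6 dB
  250 Hz: 34.8 dB
  500 Hz: 16.4 dB
  1000 Hz: 20.7 dB
  2000 Hz: 48.6 dB
  4000 Hz: 41.3 dB
Formula: STC ~ round(average of TL values)
Sum = 24.6 + 34.8 + 16.4 + 20.7 + 48.6 + 41.3 = 186.4
Average = 186.4 / 6 = 31.07
Rounded: 31

31


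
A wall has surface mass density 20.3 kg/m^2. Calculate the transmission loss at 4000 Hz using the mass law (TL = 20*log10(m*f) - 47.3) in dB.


Given values:
  m = 20.3 kg/m^2, f = 4000 Hz
Formula: TL = 20 * log10(m * f) - 47.3
Compute m * f = 20.3 * 4000 = 81200.0
Compute log10(81200.0) = 4.909556
Compute 20 * 4.909556 = 98.1911
TL = 98.1911 - 47.3 = 50.89

50.89 dB


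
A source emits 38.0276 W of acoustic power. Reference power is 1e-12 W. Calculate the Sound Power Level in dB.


Given values:
  W = 38.0276 W
  W_ref = 1e-12 W
Formula: SWL = 10 * log10(W / W_ref)
Compute ratio: W / W_ref = 38027600000000
Compute log10: log10(38027600000000) = 13.580099
Multiply: SWL = 10 * 13.580099 = 135.8

135.8 dB


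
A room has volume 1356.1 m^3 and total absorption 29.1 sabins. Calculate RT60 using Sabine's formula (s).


Given values:
  V = 1356.1 m^3
  A = 29.1 sabins
Formula: RT60 = 0.161 * V / A
Numerator: 0.161 * 1356.1 = 218.3321
RT60 = 218.3321 / 29.1 = 7.503

7.503 s


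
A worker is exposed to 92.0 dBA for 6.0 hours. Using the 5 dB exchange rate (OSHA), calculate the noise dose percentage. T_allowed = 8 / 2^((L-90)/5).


Given values:
  L = 92.0 dBA, T = 6.0 hours
Formula: T_allowed = 8 / 2^((L - 90) / 5)
Compute exponent: (92.0 - 90) / 5 = 0.4
Compute 2^(0.4) = 1.319508
T_allowed = 8 / 1.319508 = 6.062866 hours
Dose = (T / T_allowed) * 100
Dose = (6.0 / 6.062866) * 100 = 98.96

98.96 %


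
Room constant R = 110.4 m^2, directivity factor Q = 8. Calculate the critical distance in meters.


Given values:
  R = 110.4 m^2, Q = 8
Formula: d_c = 0.141 * sqrt(Q * R)
Compute Q * R = 8 * 110.4 = 883.2
Compute sqrt(883.2) = 29.7187
d_c = 0.141 * 29.7187 = 4.19

4.19 m


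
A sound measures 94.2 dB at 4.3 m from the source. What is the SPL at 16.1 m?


Given values:
  SPL1 = 94.2 dB, r1 = 4.3 m, r2 = 16.1 m
Formula: SPL2 = SPL1 - 20 * log10(r2 / r1)
Compute ratio: r2 / r1 = 16.1 / 4.3 = 3.7442
Compute log10: log10(3.7442) = 0.573359
Compute drop: 20 * 0.573359 = 11.4672
SPL2 = 94.2 - 11.4672 = 82.73

82.73 dB


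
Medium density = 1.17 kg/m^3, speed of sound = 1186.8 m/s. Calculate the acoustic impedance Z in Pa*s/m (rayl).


Given values:
  rho = 1.17 kg/m^3
  c = 1186.8 m/s
Formula: Z = rho * c
Z = 1.17 * 1186.8
Z = 1388.56

1388.56 rayl


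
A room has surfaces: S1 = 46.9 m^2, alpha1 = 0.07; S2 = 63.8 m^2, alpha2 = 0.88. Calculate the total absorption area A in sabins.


Given surfaces:
  Surface 1: 46.9 * 0.07 = 3.283
  Surface 2: 63.8 * 0.88 = 56.144
Formula: A = sum(Si * alpha_i)
A = 3.283 + 56.144
A = 59.43

59.43 sabins


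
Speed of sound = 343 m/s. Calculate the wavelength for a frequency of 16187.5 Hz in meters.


Given values:
  c = 343 m/s, f = 16187.5 Hz
Formula: lambda = c / f
lambda = 343 / 16187.5
lambda = 0.0212

0.0212 m


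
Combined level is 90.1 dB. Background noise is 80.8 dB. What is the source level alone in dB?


Given values:
  L_total = 90.1 dB, L_bg = 80.8 dB
Formula: L_source = 10 * log10(10^(L_total/10) - 10^(L_bg/10))
Convert to linear:
  10^(90.1/10) = 1023292992.2808
  10^(80.8/10) = 120226443.4617
Difference: 1023292992.2808 - 120226443.4617 = 903066548.8191
L_source = 10 * log10(903066548.8191) = 89.56

89.56 dB


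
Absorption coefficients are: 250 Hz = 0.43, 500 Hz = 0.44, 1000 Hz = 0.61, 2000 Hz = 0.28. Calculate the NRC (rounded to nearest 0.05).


Given values:
  a_250 = 0.43, a_500 = 0.44
  a_1000 = 0.61, a_2000 = 0.28
Formula: NRC = (a250 + a500 + a1000 + a2000) / 4
Sum = 0.43 + 0.44 + 0.61 + 0.28 = 1.76
NRC = 1.76 / 4 = 0.44
Rounded to nearest 0.05: 0.45

0.45


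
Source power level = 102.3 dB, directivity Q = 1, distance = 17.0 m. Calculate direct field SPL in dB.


Given values:
  Lw = 102.3 dB, Q = 1, r = 17.0 m
Formula: SPL = Lw + 10 * log10(Q / (4 * pi * r^2))
Compute 4 * pi * r^2 = 4 * pi * 17.0^2 = 3631.6811
Compute Q / denom = 1 / 3631.6811 = 0.00027535
Compute 10 * log10(0.00027535) = -35.6011
SPL = 102.3 + (-35.6011) = 66.7

66.7 dB


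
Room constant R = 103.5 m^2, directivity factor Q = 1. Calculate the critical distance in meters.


Given values:
  R = 103.5 m^2, Q = 1
Formula: d_c = 0.141 * sqrt(Q * R)
Compute Q * R = 1 * 103.5 = 103.5
Compute sqrt(103.5) = 10.1735
d_c = 0.141 * 10.1735 = 1.434

1.434 m


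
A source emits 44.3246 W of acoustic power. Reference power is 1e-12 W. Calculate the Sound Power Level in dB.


Given values:
  W = 44.3246 W
  W_ref = 1e-12 W
Formula: SWL = 10 * log10(W / W_ref)
Compute ratio: W / W_ref = 44324600000000
Compute log10: log10(44324600000000) = 13.646645
Multiply: SWL = 10 * 13.646645 = 136.47

136.47 dB


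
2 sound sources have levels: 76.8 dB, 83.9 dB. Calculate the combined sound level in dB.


Formula: L_total = 10 * log10( sum(10^(Li/10)) )
  Source 1: 10^(76.8/10) = 47863009.2323
  Source 2: 10^(83.9/10) = 245470891.5685
Sum of linear values = 293333900.8008
L_total = 10 * log10(293333900.8008) = 84.67

84.67 dB


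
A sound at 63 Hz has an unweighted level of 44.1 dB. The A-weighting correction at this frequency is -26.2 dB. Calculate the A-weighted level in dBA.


Given values:
  SPL = 44.1 dB
  A-weighting at 63 Hz = -26.2 dB
Formula: L_A = SPL + A_weight
L_A = 44.1 + (-26.2)
L_A = 17.9

17.9 dBA


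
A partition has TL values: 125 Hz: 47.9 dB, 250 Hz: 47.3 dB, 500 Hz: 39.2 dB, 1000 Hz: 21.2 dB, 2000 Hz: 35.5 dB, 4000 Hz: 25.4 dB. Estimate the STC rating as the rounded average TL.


Given TL values at each frequency:
  125 Hz: 47.9 dB
  250 Hz: 47.3 dB
  500 Hz: 39.2 dB
  1000 Hz: 21.2 dB
  2000 Hz: 35.5 dB
  4000 Hz: 25.4 dB
Formula: STC ~ round(average of TL values)
Sum = 47.9 + 47.3 + 39.2 + 21.2 + 35.5 + 25.4 = 216.5
Average = 216.5 / 6 = 36.08
Rounded: 36

36


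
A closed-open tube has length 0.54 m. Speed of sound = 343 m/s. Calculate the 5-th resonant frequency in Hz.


Given values:
  Tube type: closed-open, L = 0.54 m, c = 343 m/s, n = 5
Formula: f_n = (2n - 1) * c / (4 * L)
Compute 2n - 1 = 2*5 - 1 = 9
Compute 4 * L = 4 * 0.54 = 2.16
f = 9 * 343 / 2.16
f = 1429.17

1429.17 Hz


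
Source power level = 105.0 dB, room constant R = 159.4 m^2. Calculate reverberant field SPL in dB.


Given values:
  Lw = 105.0 dB, R = 159.4 m^2
Formula: SPL = Lw + 10 * log10(4 / R)
Compute 4 / R = 4 / 159.4 = 0.025094
Compute 10 * log10(0.025094) = -16.0043
SPL = 105.0 + (-16.0043) = 89.0

89.0 dB


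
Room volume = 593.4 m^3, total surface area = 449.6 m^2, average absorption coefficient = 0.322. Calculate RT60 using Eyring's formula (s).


Given values:
  V = 593.4 m^3, S = 449.6 m^2, alpha = 0.322
Formula: RT60 = 0.161 * V / (-S * ln(1 - alpha))
Compute ln(1 - 0.322) = ln(0.678) = -0.388608
Denominator: -449.6 * -0.388608 = 174.7182
Numerator: 0.161 * 593.4 = 95.5374
RT60 = 95.5374 / 174.7182 = 0.547

0.547 s


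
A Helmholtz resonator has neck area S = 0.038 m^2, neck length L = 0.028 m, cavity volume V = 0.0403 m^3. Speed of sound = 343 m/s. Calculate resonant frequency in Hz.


Given values:
  S = 0.038 m^2, L = 0.028 m, V = 0.0403 m^3, c = 343 m/s
Formula: f = (c / (2*pi)) * sqrt(S / (V * L))
Compute V * L = 0.0403 * 0.028 = 0.0011284
Compute S / (V * L) = 0.038 / 0.0011284 = 33.676
Compute sqrt(33.676) = 5.803103
Compute c / (2*pi) = 343 / 6.283185 = 54.590148
f = 54.590148 * 5.803103 = 316.79

316.79 Hz


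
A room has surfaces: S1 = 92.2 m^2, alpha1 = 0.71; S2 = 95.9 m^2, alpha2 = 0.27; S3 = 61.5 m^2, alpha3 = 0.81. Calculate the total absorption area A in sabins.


Given surfaces:
  Surface 1: 92.2 * 0.71 = 65.462
  Surface 2: 95.9 * 0.27 = 25.893
  Surface 3: 61.5 * 0.81 = 49.815
Formula: A = sum(Si * alpha_i)
A = 65.462 + 25.893 + 49.815
A = 141.17

141.17 sabins


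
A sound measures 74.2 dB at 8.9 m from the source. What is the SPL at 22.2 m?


Given values:
  SPL1 = 74.2 dB, r1 = 8.9 m, r2 = 22.2 m
Formula: SPL2 = SPL1 - 20 * log10(r2 / r1)
Compute ratio: r2 / r1 = 22.2 / 8.9 = 2.4944
Compute log10: log10(2.4944) = 0.396966
Compute drop: 20 * 0.396966 = 7.9393
SPL2 = 74.2 - 7.9393 = 66.26

66.26 dB


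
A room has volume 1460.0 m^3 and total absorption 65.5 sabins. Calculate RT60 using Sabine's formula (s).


Given values:
  V = 1460.0 m^3
  A = 65.5 sabins
Formula: RT60 = 0.161 * V / A
Numerator: 0.161 * 1460.0 = 235.06
RT60 = 235.06 / 65.5 = 3.589

3.589 s


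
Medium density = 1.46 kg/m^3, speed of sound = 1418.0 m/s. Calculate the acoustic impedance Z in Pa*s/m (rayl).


Given values:
  rho = 1.46 kg/m^3
  c = 1418.0 m/s
Formula: Z = rho * c
Z = 1.46 * 1418.0
Z = 2070.28

2070.28 rayl


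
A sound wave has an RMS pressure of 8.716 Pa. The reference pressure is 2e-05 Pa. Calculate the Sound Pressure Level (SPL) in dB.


Given values:
  p = 8.716 Pa
  p_ref = 2e-05 Pa
Formula: SPL = 20 * log10(p / p_ref)
Compute ratio: p / p_ref = 8.716 / 2e-05 = 435800
Compute log10: log10(435800) = 5.639287
Multiply: SPL = 20 * 5.639287 = 112.79

112.79 dB


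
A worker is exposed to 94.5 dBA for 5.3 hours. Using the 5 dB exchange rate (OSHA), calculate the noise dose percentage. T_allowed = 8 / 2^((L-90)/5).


Given values:
  L = 94.5 dBA, T = 5.3 hours
Formula: T_allowed = 8 / 2^((L - 90) / 5)
Compute exponent: (94.5 - 90) / 5 = 0.9
Compute 2^(0.9) = 1.866066
T_allowed = 8 / 1.866066 = 4.287094 hours
Dose = (T / T_allowed) * 100
Dose = (5.3 / 4.287094) * 100 = 123.63

123.63 %


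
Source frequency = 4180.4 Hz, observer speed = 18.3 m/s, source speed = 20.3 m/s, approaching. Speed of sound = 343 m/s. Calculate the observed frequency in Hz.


Given values:
  f_s = 4180.4 Hz, v_o = 18.3 m/s, v_s = 20.3 m/s
  Direction: approaching
Formula: f_o = f_s * (c + v_o) / (c - v_s)
Numerator: c + v_o = 343 + 18.3 = 361.3
Denominator: c - v_s = 343 - 20.3 = 322.7
f_o = 4180.4 * 361.3 / 322.7 = 4680.44

4680.44 Hz


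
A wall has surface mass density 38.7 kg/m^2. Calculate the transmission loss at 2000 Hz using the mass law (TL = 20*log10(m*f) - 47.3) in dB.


Given values:
  m = 38.7 kg/m^2, f = 2000 Hz
Formula: TL = 20 * log10(m * f) - 47.3
Compute m * f = 38.7 * 2000 = 77400.0
Compute log10(77400.0) = 4.888741
Compute 20 * 4.888741 = 97.7748
TL = 97.7748 - 47.3 = 50.47

50.47 dB


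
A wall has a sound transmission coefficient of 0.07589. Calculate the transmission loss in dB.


Given values:
  tau = 0.07589
Formula: TL = 10 * log10(1 / tau)
Compute 1 / tau = 1 / 0.07589 = 13.177
Compute log10(13.177) = 1.119817
TL = 10 * 1.119817 = 11.2

11.2 dB


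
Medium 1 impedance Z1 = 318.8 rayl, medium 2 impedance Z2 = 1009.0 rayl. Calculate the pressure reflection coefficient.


Given values:
  Z1 = 318.8 rayl, Z2 = 1009.0 rayl
Formula: R = (Z2 - Z1) / (Z2 + Z1)
Numerator: Z2 - Z1 = 1009.0 - 318.8 = 690.2
Denominator: Z2 + Z1 = 1009.0 + 318.8 = 1327.8
R = 690.2 / 1327.8 = 0.5198

0.5198


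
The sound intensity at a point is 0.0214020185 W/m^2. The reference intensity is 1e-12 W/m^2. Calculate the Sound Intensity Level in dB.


Given values:
  I = 0.0214020185 W/m^2
  I_ref = 1e-12 W/m^2
Formula: SIL = 10 * log10(I / I_ref)
Compute ratio: I / I_ref = 21402018500
Compute log10: log10(21402018500) = 10.330455
Multiply: SIL = 10 * 10.330455 = 103.3

103.3 dB


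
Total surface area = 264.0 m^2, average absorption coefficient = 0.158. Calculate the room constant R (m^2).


Given values:
  S = 264.0 m^2, alpha = 0.158
Formula: R = S * alpha / (1 - alpha)
Numerator: 264.0 * 0.158 = 41.712
Denominator: 1 - 0.158 = 0.842
R = 41.712 / 0.842 = 49.54

49.54 m^2


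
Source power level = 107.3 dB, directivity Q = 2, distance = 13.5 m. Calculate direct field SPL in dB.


Given values:
  Lw = 107.3 dB, Q = 2, r = 13.5 m
Formula: SPL = Lw + 10 * log10(Q / (4 * pi * r^2))
Compute 4 * pi * r^2 = 4 * pi * 13.5^2 = 2290.221
Compute Q / denom = 2 / 2290.221 = 0.00087328
Compute 10 * log10(0.00087328) = -30.5885
SPL = 107.3 + (-30.5885) = 76.71

76.71 dB


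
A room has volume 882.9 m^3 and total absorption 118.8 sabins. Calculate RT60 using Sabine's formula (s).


Given values:
  V = 882.9 m^3
  A = 118.8 sabins
Formula: RT60 = 0.161 * V / A
Numerator: 0.161 * 882.9 = 142.1469
RT60 = 142.1469 / 118.8 = 1.197

1.197 s


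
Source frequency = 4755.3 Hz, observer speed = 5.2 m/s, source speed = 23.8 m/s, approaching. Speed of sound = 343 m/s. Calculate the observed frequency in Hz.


Given values:
  f_s = 4755.3 Hz, v_o = 5.2 m/s, v_s = 23.8 m/s
  Direction: approaching
Formula: f_o = f_s * (c + v_o) / (c - v_s)
Numerator: c + v_o = 343 + 5.2 = 348.2
Denominator: c - v_s = 343 - 23.8 = 319.2
f_o = 4755.3 * 348.2 / 319.2 = 5187.33

5187.33 Hz


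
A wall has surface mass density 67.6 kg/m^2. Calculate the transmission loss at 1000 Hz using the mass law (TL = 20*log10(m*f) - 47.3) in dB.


Given values:
  m = 67.6 kg/m^2, f = 1000 Hz
Formula: TL = 20 * log10(m * f) - 47.3
Compute m * f = 67.6 * 1000 = 67600.0
Compute log10(67600.0) = 4.829947
Compute 20 * 4.829947 = 96.5989
TL = 96.5989 - 47.3 = 49.3

49.3 dB


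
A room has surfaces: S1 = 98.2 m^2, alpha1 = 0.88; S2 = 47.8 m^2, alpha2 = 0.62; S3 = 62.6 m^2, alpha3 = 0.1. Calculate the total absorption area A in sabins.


Given surfaces:
  Surface 1: 98.2 * 0.88 = 86.416
  Surface 2: 47.8 * 0.62 = 29.636
  Surface 3: 62.6 * 0.1 = 6.26
Formula: A = sum(Si * alpha_i)
A = 86.416 + 29.636 + 6.26
A = 122.31

122.31 sabins


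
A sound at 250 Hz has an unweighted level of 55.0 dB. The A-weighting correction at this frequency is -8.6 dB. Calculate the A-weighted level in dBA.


Given values:
  SPL = 55.0 dB
  A-weighting at 250 Hz = -8.6 dB
Formula: L_A = SPL + A_weight
L_A = 55.0 + (-8.6)
L_A = 46.4

46.4 dBA


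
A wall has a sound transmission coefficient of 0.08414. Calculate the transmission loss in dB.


Given values:
  tau = 0.08414
Formula: TL = 10 * log10(1 / tau)
Compute 1 / tau = 1 / 0.08414 = 11.885
Compute log10(11.885) = 1.074999
TL = 10 * 1.074999 = 10.75

10.75 dB


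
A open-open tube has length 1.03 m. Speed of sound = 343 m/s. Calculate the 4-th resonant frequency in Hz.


Given values:
  Tube type: open-open, L = 1.03 m, c = 343 m/s, n = 4
Formula: f_n = n * c / (2 * L)
Compute 2 * L = 2 * 1.03 = 2.06
f = 4 * 343 / 2.06
f = 666.02

666.02 Hz


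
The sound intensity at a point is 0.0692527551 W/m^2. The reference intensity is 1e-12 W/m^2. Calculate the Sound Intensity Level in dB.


Given values:
  I = 0.0692527551 W/m^2
  I_ref = 1e-12 W/m^2
Formula: SIL = 10 * log10(I / I_ref)
Compute ratio: I / I_ref = 69252755100
Compute log10: log10(69252755100) = 10.840437
Multiply: SIL = 10 * 10.840437 = 108.4

108.4 dB


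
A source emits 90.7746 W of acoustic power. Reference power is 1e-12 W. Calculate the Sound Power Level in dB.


Given values:
  W = 90.7746 W
  W_ref = 1e-12 W
Formula: SWL = 10 * log10(W / W_ref)
Compute ratio: W / W_ref = 90774600000000
Compute log10: log10(90774600000000) = 13.957964
Multiply: SWL = 10 * 13.957964 = 139.58

139.58 dB


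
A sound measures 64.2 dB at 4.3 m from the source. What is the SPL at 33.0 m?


Given values:
  SPL1 = 64.2 dB, r1 = 4.3 m, r2 = 33.0 m
Formula: SPL2 = SPL1 - 20 * log10(r2 / r1)
Compute ratio: r2 / r1 = 33.0 / 4.3 = 7.6744
Compute log10: log10(7.6744) = 0.885044
Compute drop: 20 * 0.885044 = 17.7009
SPL2 = 64.2 - 17.7009 = 46.5

46.5 dB


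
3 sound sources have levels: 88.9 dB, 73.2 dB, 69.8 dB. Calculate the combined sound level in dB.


Formula: L_total = 10 * log10( sum(10^(Li/10)) )
  Source 1: 10^(88.9/10) = 776247116.6287
  Source 2: 10^(73.2/10) = 20892961.3085
  Source 3: 10^(69.8/10) = 9549925.8602
Sum of linear values = 806690003.7974
L_total = 10 * log10(806690003.7974) = 89.07

89.07 dB


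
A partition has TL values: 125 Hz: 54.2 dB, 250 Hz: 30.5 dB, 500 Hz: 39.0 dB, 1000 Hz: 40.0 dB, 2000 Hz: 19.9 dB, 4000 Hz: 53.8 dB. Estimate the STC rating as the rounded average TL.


Given TL values at each frequency:
  125 Hz: 54.2 dB
  250 Hz: 30.5 dB
  500 Hz: 39.0 dB
  1000 Hz: 40.0 dB
  2000 Hz: 19.9 dB
  4000 Hz: 53.8 dB
Formula: STC ~ round(average of TL values)
Sum = 54.2 + 30.5 + 39.0 + 40.0 + 19.9 + 53.8 = 237.4
Average = 237.4 / 6 = 39.57
Rounded: 40

40


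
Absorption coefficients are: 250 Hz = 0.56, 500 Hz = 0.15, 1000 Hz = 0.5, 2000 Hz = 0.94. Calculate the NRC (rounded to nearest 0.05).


Given values:
  a_250 = 0.56, a_500 = 0.15
  a_1000 = 0.5, a_2000 = 0.94
Formula: NRC = (a250 + a500 + a1000 + a2000) / 4
Sum = 0.56 + 0.15 + 0.5 + 0.94 = 2.15
NRC = 2.15 / 4 = 0.5375
Rounded to nearest 0.05: 0.55

0.55
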